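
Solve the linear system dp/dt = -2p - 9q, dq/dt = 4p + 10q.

Coefficient matrix A = [[-2, -9], [4, 10]].
Characteristic polynomial det(A - λI) = λ^2 - 8λ + 16 = 0.
Single eigenvalue λ = 4 with algebraic multiplicity 2.
Eigenvector v = (-3,2); generalized eigenvector w with (A-λI)w=v is (2,-1).
General solution: e^(4t)[K_1·v + K_2·(t·v + w)].

p(t) = -3K_1e^(4t) - 3K_2te^(4t) + 2K_2e^(4t), q(t) = 2K_1e^(4t) + 2K_2te^(4t) - K_2e^(4t)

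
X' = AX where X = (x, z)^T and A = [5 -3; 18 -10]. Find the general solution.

x(t) = -C_1e^(-t) - C_2e^(-4t), z(t) = -2C_1e^(-t) - 3C_2e^(-4t)

Coefficient matrix A = [[5, -3], [18, -10]].
Characteristic polynomial det(A - λI) = λ^2 + 5λ + 4 = 0.
Eigenvalues λ = -1, -4.
For λ=-1: (A-λI) row 1 is [6, -3], so an eigenvector is (-1, -2).
For λ=-4: (A-λI) row 1 is [9, -3], so an eigenvector is (-1, -3).
General solution: C_1e^(-t)(-1,-2) + C_2e^(-4t)(-1,-3).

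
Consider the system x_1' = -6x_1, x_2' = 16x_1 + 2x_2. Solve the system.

Coefficient matrix A = [[-6, 0], [16, 2]].
Characteristic polynomial det(A - λI) = λ^2 + 4λ - 12 = 0.
Eigenvalues λ = -6, 2.
For λ=-6: (A-λI) row 2 is [16, 8], so an eigenvector is (-1, 2).
For λ=2: (A-λI) row 1 is [-8, 0], so an eigenvector is (0, -1).
General solution: C_1e^(-6t)(-1,2) + C_2e^(2t)(0,-1).

x_1(t) = -C_1e^(-6t), x_2(t) = 2C_1e^(-6t) - C_2e^(2t)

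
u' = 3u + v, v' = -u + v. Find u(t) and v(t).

u(t) = -K_1e^(2t) - K_2te^(2t) - 2K_2e^(2t), v(t) = K_1e^(2t) + K_2te^(2t) + K_2e^(2t)

Coefficient matrix A = [[3, 1], [-1, 1]].
Characteristic polynomial det(A - λI) = λ^2 - 4λ + 4 = 0.
Single eigenvalue λ = 2 with algebraic multiplicity 2.
Eigenvector v = (-1,1); generalized eigenvector w with (A-λI)w=v is (-2,1).
General solution: e^(2t)[K_1·v + K_2·(t·v + w)].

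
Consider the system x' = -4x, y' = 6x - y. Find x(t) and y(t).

Coefficient matrix A = [[-4, 0], [6, -1]].
Characteristic polynomial det(A - λI) = λ^2 + 5λ + 4 = 0.
Eigenvalues λ = -1, -4.
For λ=-1: (A-λI) row 1 is [-3, 0], so an eigenvector is (0, 1).
For λ=-4: (A-λI) row 2 is [6, 3], so an eigenvector is (1, -2).
General solution: c_1e^(-t)(0,1) + c_2e^(-4t)(1,-2).

x(t) = c_2e^(-4t), y(t) = c_1e^(-t) - 2c_2e^(-4t)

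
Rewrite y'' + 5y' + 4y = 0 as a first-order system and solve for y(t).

y(t) = K_1e^(-t) + K_2e^(-4t)

Let x_1 = y, x_2 = y'. Then x_1' = x_2 and x_2' = -4x_1 - 5x_2.
A = [[0,1],[-4,-5]]; det(A-λI) = λ^2 + 5λ + 4.
Eigenvalues λ = -1, -4 with eigenvectors (1,-1), (1,-4).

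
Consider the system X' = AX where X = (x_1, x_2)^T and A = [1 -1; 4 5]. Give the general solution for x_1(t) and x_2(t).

Coefficient matrix A = [[1, -1], [4, 5]].
Characteristic polynomial det(A - λI) = λ^2 - 6λ + 9 = 0.
Single eigenvalue λ = 3 with algebraic multiplicity 2.
Eigenvector v = (1,-2); generalized eigenvector w with (A-λI)w=v is (0,-1).
General solution: e^(3t)[K_1·v + K_2·(t·v + w)].

x_1(t) = K_1e^(3t) + K_2te^(3t), x_2(t) = -2K_1e^(3t) - 2K_2te^(3t) - K_2e^(3t)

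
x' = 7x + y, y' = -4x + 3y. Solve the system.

Coefficient matrix A = [[7, 1], [-4, 3]].
Characteristic polynomial det(A - λI) = λ^2 - 10λ + 25 = 0.
Single eigenvalue λ = 5 with algebraic multiplicity 2.
Eigenvector v = (1,-2); generalized eigenvector w with (A-λI)w=v is (1,-1).
General solution: e^(5t)[C_1·v + C_2·(t·v + w)].

x(t) = C_1e^(5t) + C_2te^(5t) + C_2e^(5t), y(t) = -2C_1e^(5t) - 2C_2te^(5t) - C_2e^(5t)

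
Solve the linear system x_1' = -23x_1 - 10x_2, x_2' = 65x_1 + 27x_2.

x_1(t) = -K_1e^(2t)sin(5t) + K_1e^(2t)cos(5t) + K_2e^(2t)sin(5t) + K_2e^(2t)cos(5t), x_2(t) = 3K_1e^(2t)sin(5t) - 2K_1e^(2t)cos(5t) - 2K_2e^(2t)sin(5t) - 3K_2e^(2t)cos(5t)

Coefficient matrix A = [[-23, -10], [65, 27]].
Characteristic polynomial det(A - λI) = λ^2 - 4λ + 29 = 0.
Eigenvalues λ = 2 ± 5i (complex conjugate pair).
For λ=2+5i: an eigenvector is (1,-2) - i(-1,3) = (1 + i, -2 - 3i).
A real fundamental pair from Re and Im of e^((2+5i)t)v: X_1 = e^(2t)(cos(5t)·(1,-2) + sin(5t)·(-1,3)), X_2 = e^(2t)(sin(5t)·(1,-2) - cos(5t)·(-1,3)).
General solution: K_1X_1 + K_2X_2.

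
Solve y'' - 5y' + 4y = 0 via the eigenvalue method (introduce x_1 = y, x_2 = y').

y(t) = c_1e^(4t) + c_2e^(t)

Let x_1 = y, x_2 = y'. Then x_1' = x_2 and x_2' = -4x_1 + 5x_2.
A = [[0,1],[-4,5]]; det(A-λI) = λ^2 - 5λ + 4.
Eigenvalues λ = 4, 1 with eigenvectors (1,4), (1,1).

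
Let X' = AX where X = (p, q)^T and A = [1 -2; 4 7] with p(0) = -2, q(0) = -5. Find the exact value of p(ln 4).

6592

A = [[1,-2],[4,7]]; eigenvalues λ = 5, 3.
Eigenvectors: (-1,2) for λ=5, (1,-1) for λ=3.
From the initial condition, c_1 = -7, c_2 = -9.
p(ln 4) = (-7)(4^5)(-1) + (-9)(4^3)(1) = 6592.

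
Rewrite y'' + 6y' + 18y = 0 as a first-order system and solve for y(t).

Let x_1 = y, x_2 = y'. Then x_1' = x_2 and x_2' = -18x_1 - 6x_2.
A = [[0,1],[-18,-6]]; det(A-λI) = λ^2 + 6λ + 18.
Eigenvalues λ = -3 ± 3i.

y(t) = C_1e^(-3t)cos(3t) + C_2e^(-3t)sin(3t)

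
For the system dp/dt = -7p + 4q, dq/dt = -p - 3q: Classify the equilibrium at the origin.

A = [[-7,4],[-1,-3]]; det(A-λI) = λ^2 + 10λ + 25.
repeated λ = -5 with a single eigenvector.

stable improper node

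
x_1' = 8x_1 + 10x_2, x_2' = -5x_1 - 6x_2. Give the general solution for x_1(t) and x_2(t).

x_1(t) = c_1e^(t)sin(t) + 3c_1e^(t)cos(t) + 3c_2e^(t)sin(t) - c_2e^(t)cos(t), x_2(t) = -c_1e^(t)sin(t) - 2c_1e^(t)cos(t) - 2c_2e^(t)sin(t) + c_2e^(t)cos(t)

Coefficient matrix A = [[8, 10], [-5, -6]].
Characteristic polynomial det(A - λI) = λ^2 - 2λ + 2 = 0.
Eigenvalues λ = 1 ± i (complex conjugate pair).
For λ=1+i: an eigenvector is (3,-2) - i(1,-1) = (3 - i, -2 + i).
A real fundamental pair from Re and Im of e^((1+i)t)v: X_1 = e^(t)(cos(t)·(3,-2) + sin(t)·(1,-1)), X_2 = e^(t)(sin(t)·(3,-2) - cos(t)·(1,-1)).
General solution: c_1X_1 + c_2X_2.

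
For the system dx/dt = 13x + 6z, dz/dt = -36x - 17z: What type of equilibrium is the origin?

saddle

A = [[13,6],[-36,-17]]; det(A-λI) = λ^2 + 4λ - 5.
λ = 1, -5: opposite signs.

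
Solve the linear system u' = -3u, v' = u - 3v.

Coefficient matrix A = [[-3, 0], [1, -3]].
Characteristic polynomial det(A - λI) = λ^2 + 6λ + 9 = 0.
Single eigenvalue λ = -3 with algebraic multiplicity 2.
Eigenvector v = (0,1); generalized eigenvector w with (A-λI)w=v is (1,-3).
General solution: e^(-3t)[K_1·v + K_2·(t·v + w)].

u(t) = K_2e^(-3t), v(t) = K_1e^(-3t) + K_2te^(-3t) - 3K_2e^(-3t)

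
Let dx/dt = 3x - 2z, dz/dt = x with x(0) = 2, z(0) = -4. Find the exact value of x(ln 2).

28

A = [[3,-2],[1,0]]; eigenvalues λ = 1, 2.
Eigenvectors: (-1,-1) for λ=1, (-2,-1) for λ=2.
From the initial condition, c_1 = 10, c_2 = -6.
x(ln 2) = (10)(2^1)(-1) + (-6)(2^2)(-2) = 28.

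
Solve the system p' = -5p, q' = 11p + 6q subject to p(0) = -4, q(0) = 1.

p(t) = -4e^(-5t), q(t) = -3e^(6t) + 4e^(-5t)

Coefficient matrix A = [[-5, 0], [11, 6]].
Characteristic polynomial det(A - λI) = λ^2 - λ - 30 = 0.
Eigenvalues λ = 6, -5.
For λ=6: (A-λI) row 1 is [-11, 0], so an eigenvector is (0, -1).
For λ=-5: (A-λI) row 2 is [11, 11], so an eigenvector is (1, -1).
General solution: C_1e^(6t)(0,-1) + C_2e^(-5t)(1,-1).
Applying p(0)=-4, q(0)=1 gives C_1=3, C_2=-4.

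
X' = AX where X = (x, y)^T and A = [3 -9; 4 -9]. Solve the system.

x(t) = 3K_1e^(-3t) + 3K_2te^(-3t) + 2K_2e^(-3t), y(t) = 2K_1e^(-3t) + 2K_2te^(-3t) + K_2e^(-3t)

Coefficient matrix A = [[3, -9], [4, -9]].
Characteristic polynomial det(A - λI) = λ^2 + 6λ + 9 = 0.
Single eigenvalue λ = -3 with algebraic multiplicity 2.
Eigenvector v = (3,2); generalized eigenvector w with (A-λI)w=v is (2,1).
General solution: e^(-3t)[K_1·v + K_2·(t·v + w)].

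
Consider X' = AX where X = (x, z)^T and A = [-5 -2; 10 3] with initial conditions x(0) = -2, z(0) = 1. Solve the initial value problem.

x(t) = 3e^(-t)sin(2t) - 2e^(-t)cos(2t), z(t) = -8e^(-t)sin(2t) + e^(-t)cos(2t)

Coefficient matrix A = [[-5, -2], [10, 3]].
Characteristic polynomial det(A - λI) = λ^2 + 2λ + 5 = 0.
Eigenvalues λ = -1 ± 2i (complex conjugate pair).
For λ=-1+2i: an eigenvector is (0,1) - i(-1,2) = (0 + i, 1 - 2i).
A real fundamental pair from Re and Im of e^((-1+2i)t)v: X_1 = e^(-t)(cos(2t)·(0,1) + sin(2t)·(-1,2)), X_2 = e^(-t)(sin(2t)·(0,1) - cos(2t)·(-1,2)).
General solution: K_1X_1 + K_2X_2.
Applying x(0)=-2, z(0)=1 gives K_1=-3, K_2=-2.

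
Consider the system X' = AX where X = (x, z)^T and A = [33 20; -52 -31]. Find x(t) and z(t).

Coefficient matrix A = [[33, 20], [-52, -31]].
Characteristic polynomial det(A - λI) = λ^2 - 2λ + 17 = 0.
Eigenvalues λ = 1 ± 4i (complex conjugate pair).
For λ=1+4i: an eigenvector is (-2,3) - i(-1,2) = (-2 + i, 3 - 2i).
A real fundamental pair from Re and Im of e^((1+4i)t)v: X_1 = e^(t)(cos(4t)·(-2,3) + sin(4t)·(-1,2)), X_2 = e^(t)(sin(4t)·(-2,3) - cos(4t)·(-1,2)).
General solution: C_1X_1 + C_2X_2.

x(t) = -C_1e^(t)sin(4t) - 2C_1e^(t)cos(4t) - 2C_2e^(t)sin(4t) + C_2e^(t)cos(4t), z(t) = 2C_1e^(t)sin(4t) + 3C_1e^(t)cos(4t) + 3C_2e^(t)sin(4t) - 2C_2e^(t)cos(4t)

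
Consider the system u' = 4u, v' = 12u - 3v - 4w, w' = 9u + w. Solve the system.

u(t) = C_1e^(4t), v(t) = C_2e^(t) + C_3e^(-3t), w(t) = 3C_1e^(4t) - C_2e^(t)

Coefficient matrix A = [[4, 0, 0], [12, -3, -4], [9, 0, 1]].
det(A - λI) = 0 gives eigenvalues λ = 4, 1, -3.
For λ=4: eigenvector (1,0,3).
For λ=1: eigenvector (0,1,-1).
For λ=-3: eigenvector (0,1,0).
General solution: C_1e^(4t)(1,0,3) + C_2e^(t)(0,1,-1) + C_3e^(-3t)(0,1,0).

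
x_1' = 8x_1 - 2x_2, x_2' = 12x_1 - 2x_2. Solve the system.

Coefficient matrix A = [[8, -2], [12, -2]].
Characteristic polynomial det(A - λI) = λ^2 - 6λ + 8 = 0.
Eigenvalues λ = 4, 2.
For λ=4: (A-λI) row 1 is [4, -2], so an eigenvector is (1, 2).
For λ=2: (A-λI) row 1 is [6, -2], so an eigenvector is (-1, -3).
General solution: C_1e^(4t)(1,2) + C_2e^(2t)(-1,-3).

x_1(t) = C_1e^(4t) - C_2e^(2t), x_2(t) = 2C_1e^(4t) - 3C_2e^(2t)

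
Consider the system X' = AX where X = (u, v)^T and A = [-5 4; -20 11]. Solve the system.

Coefficient matrix A = [[-5, 4], [-20, 11]].
Characteristic polynomial det(A - λI) = λ^2 - 6λ + 25 = 0.
Eigenvalues λ = 3 ± 4i (complex conjugate pair).
For λ=3+4i: an eigenvector is (-1,-2) - i(0,1) = (-1, -2 - i).
A real fundamental pair from Re and Im of e^((3+4i)t)v: X_1 = e^(3t)(cos(4t)·(-1,-2) + sin(4t)·(0,1)), X_2 = e^(3t)(sin(4t)·(-1,-2) - cos(4t)·(0,1)).
General solution: K_1X_1 + K_2X_2.

u(t) = -K_1e^(3t)cos(4t) - K_2e^(3t)sin(4t), v(t) = K_1e^(3t)sin(4t) - 2K_1e^(3t)cos(4t) - 2K_2e^(3t)sin(4t) - K_2e^(3t)cos(4t)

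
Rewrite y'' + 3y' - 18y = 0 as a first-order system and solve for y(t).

y(t) = K_1e^(3t) + K_2e^(-6t)

Let x_1 = y, x_2 = y'. Then x_1' = x_2 and x_2' = 18x_1 - 3x_2.
A = [[0,1],[18,-3]]; det(A-λI) = λ^2 + 3λ - 18.
Eigenvalues λ = 3, -6 with eigenvectors (1,3), (1,-6).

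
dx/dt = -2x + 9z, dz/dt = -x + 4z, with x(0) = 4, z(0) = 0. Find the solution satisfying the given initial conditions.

Coefficient matrix A = [[-2, 9], [-1, 4]].
Characteristic polynomial det(A - λI) = λ^2 - 2λ + 1 = 0.
Single eigenvalue λ = 1 with algebraic multiplicity 2.
Eigenvector v = (3,1); generalized eigenvector w with (A-λI)w=v is (-1,0).
General solution: e^(t)[c_1·v + c_2·(t·v + w)].
Applying x(0)=4, z(0)=0 gives c_1=0, c_2=-4.

x(t) = -12te^(t) + 4e^(t), z(t) = -4te^(t)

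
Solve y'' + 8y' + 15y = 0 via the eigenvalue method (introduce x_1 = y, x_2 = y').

Let x_1 = y, x_2 = y'. Then x_1' = x_2 and x_2' = -15x_1 - 8x_2.
A = [[0,1],[-15,-8]]; det(A-λI) = λ^2 + 8λ + 15.
Eigenvalues λ = -5, -3 with eigenvectors (1,-5), (1,-3).

y(t) = c_1e^(-5t) + c_2e^(-3t)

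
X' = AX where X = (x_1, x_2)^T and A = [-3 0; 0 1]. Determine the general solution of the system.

Coefficient matrix A = [[-3, 0], [0, 1]].
Characteristic polynomial det(A - λI) = λ^2 + 2λ - 3 = 0.
Eigenvalues λ = 1, -3.
For λ=1: (A-λI) row 1 is [-4, 0], so an eigenvector is (0, 1).
For λ=-3: (A-λI) row 2 is [0, 4], so an eigenvector is (-1, 0).
General solution: K_1e^(t)(0,1) + K_2e^(-3t)(-1,0).

x_1(t) = -K_2e^(-3t), x_2(t) = K_1e^(t)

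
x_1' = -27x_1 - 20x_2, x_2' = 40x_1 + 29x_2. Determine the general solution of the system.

x_1(t) = -c_1e^(t)sin(4t) - 2c_1e^(t)cos(4t) - 2c_2e^(t)sin(4t) + c_2e^(t)cos(4t), x_2(t) = c_1e^(t)sin(4t) + 3c_1e^(t)cos(4t) + 3c_2e^(t)sin(4t) - c_2e^(t)cos(4t)

Coefficient matrix A = [[-27, -20], [40, 29]].
Characteristic polynomial det(A - λI) = λ^2 - 2λ + 17 = 0.
Eigenvalues λ = 1 ± 4i (complex conjugate pair).
For λ=1+4i: an eigenvector is (-2,3) - i(-1,1) = (-2 + i, 3 - i).
A real fundamental pair from Re and Im of e^((1+4i)t)v: X_1 = e^(t)(cos(4t)·(-2,3) + sin(4t)·(-1,1)), X_2 = e^(t)(sin(4t)·(-2,3) - cos(4t)·(-1,1)).
General solution: c_1X_1 + c_2X_2.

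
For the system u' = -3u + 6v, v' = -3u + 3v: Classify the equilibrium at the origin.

center

A = [[-3,6],[-3,3]]; det(A-λI) = λ^2 + 9.
λ = 0 ± 3i: zero real part.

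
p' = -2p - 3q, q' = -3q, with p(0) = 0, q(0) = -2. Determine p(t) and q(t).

p(t) = 6e^(-2t) - 6e^(-3t), q(t) = -2e^(-3t)

Coefficient matrix A = [[-2, -3], [0, -3]].
Characteristic polynomial det(A - λI) = λ^2 + 5λ + 6 = 0.
Eigenvalues λ = -3, -2.
For λ=-3: (A-λI) row 1 is [1, -3], so an eigenvector is (-3, -1).
For λ=-2: (A-λI) row 1 is [0, -3], so an eigenvector is (1, 0).
General solution: K_1e^(-3t)(-3,-1) + K_2e^(-2t)(1,0).
Applying p(0)=0, q(0)=-2 gives K_1=2, K_2=6.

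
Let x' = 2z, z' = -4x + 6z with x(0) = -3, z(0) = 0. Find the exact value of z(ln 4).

A = [[0,2],[-4,6]]; eigenvalues λ = 2, 4.
Eigenvectors: (1,1) for λ=2, (1,2) for λ=4.
From the initial condition, c_1 = -6, c_2 = 3.
z(ln 4) = (-6)(4^2)(1) + (3)(4^4)(2) = 1440.

1440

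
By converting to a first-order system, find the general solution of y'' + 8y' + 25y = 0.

y(t) = K_1e^(-4t)cos(3t) + K_2e^(-4t)sin(3t)

Let x_1 = y, x_2 = y'. Then x_1' = x_2 and x_2' = -25x_1 - 8x_2.
A = [[0,1],[-25,-8]]; det(A-λI) = λ^2 + 8λ + 25.
Eigenvalues λ = -4 ± 3i.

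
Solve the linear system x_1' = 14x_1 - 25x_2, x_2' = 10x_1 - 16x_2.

Coefficient matrix A = [[14, -25], [10, -16]].
Characteristic polynomial det(A - λI) = λ^2 + 2λ + 26 = 0.
Eigenvalues λ = -1 ± 5i (complex conjugate pair).
For λ=-1+5i: an eigenvector is (-2,-1) - i(-1,-1) = (-2 + i, -1 + i).
A real fundamental pair from Re and Im of e^((-1+5i)t)v: X_1 = e^(-t)(cos(5t)·(-2,-1) + sin(5t)·(-1,-1)), X_2 = e^(-t)(sin(5t)·(-2,-1) - cos(5t)·(-1,-1)).
General solution: K_1X_1 + K_2X_2.

x_1(t) = -K_1e^(-t)sin(5t) - 2K_1e^(-t)cos(5t) - 2K_2e^(-t)sin(5t) + K_2e^(-t)cos(5t), x_2(t) = -K_1e^(-t)sin(5t) - K_1e^(-t)cos(5t) - K_2e^(-t)sin(5t) + K_2e^(-t)cos(5t)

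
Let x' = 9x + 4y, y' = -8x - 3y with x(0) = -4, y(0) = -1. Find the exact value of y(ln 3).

2157

A = [[9,4],[-8,-3]]; eigenvalues λ = 5, 1.
Eigenvectors: (1,-1) for λ=5, (1,-2) for λ=1.
From the initial condition, c_1 = -9, c_2 = 5.
y(ln 3) = (-9)(3^5)(-1) + (5)(3^1)(-2) = 2157.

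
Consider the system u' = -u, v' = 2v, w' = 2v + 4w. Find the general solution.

Coefficient matrix A = [[-1, 0, 0], [0, 2, 0], [0, 2, 4]].
det(A - λI) = 0 gives eigenvalues λ = -1, 2, 4.
For λ=-1: eigenvector (1,0,0).
For λ=2: eigenvector (0,-1,1).
For λ=4: eigenvector (0,0,1).
General solution: C_1e^(-t)(1,0,0) + C_2e^(2t)(0,-1,1) + C_3e^(4t)(0,0,1).

u(t) = C_1e^(-t), v(t) = -C_2e^(2t), w(t) = C_2e^(2t) + C_3e^(4t)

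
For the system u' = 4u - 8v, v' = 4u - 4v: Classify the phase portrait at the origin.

A = [[4,-8],[4,-4]]; det(A-λI) = λ^2 + 16.
λ = 0 ± 4i: zero real part.

center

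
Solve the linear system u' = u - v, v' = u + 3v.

Coefficient matrix A = [[1, -1], [1, 3]].
Characteristic polynomial det(A - λI) = λ^2 - 4λ + 4 = 0.
Single eigenvalue λ = 2 with algebraic multiplicity 2.
Eigenvector v = (-1,1); generalized eigenvector w with (A-λI)w=v is (0,1).
General solution: e^(2t)[c_1·v + c_2·(t·v + w)].

u(t) = -c_1e^(2t) - c_2te^(2t), v(t) = c_1e^(2t) + c_2te^(2t) + c_2e^(2t)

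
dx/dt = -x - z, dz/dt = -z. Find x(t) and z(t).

x(t) = -C_1e^(-t) - C_2te^(-t) - 2C_2e^(-t), z(t) = C_2e^(-t)

Coefficient matrix A = [[-1, -1], [0, -1]].
Characteristic polynomial det(A - λI) = λ^2 + 2λ + 1 = 0.
Single eigenvalue λ = -1 with algebraic multiplicity 2.
Eigenvector v = (-1,0); generalized eigenvector w with (A-λI)w=v is (-2,1).
General solution: e^(-t)[C_1·v + C_2·(t·v + w)].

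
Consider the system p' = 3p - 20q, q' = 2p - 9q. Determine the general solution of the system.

p(t) = -3C_1e^(-3t)sin(2t) - C_1e^(-3t)cos(2t) - C_2e^(-3t)sin(2t) + 3C_2e^(-3t)cos(2t), q(t) = -C_1e^(-3t)sin(2t) + C_2e^(-3t)cos(2t)

Coefficient matrix A = [[3, -20], [2, -9]].
Characteristic polynomial det(A - λI) = λ^2 + 6λ + 13 = 0.
Eigenvalues λ = -3 ± 2i (complex conjugate pair).
For λ=-3+2i: an eigenvector is (-1,0) - i(-3,-1) = (-1 + 3i, 0 + i).
A real fundamental pair from Re and Im of e^((-3+2i)t)v: X_1 = e^(-3t)(cos(2t)·(-1,0) + sin(2t)·(-3,-1)), X_2 = e^(-3t)(sin(2t)·(-1,0) - cos(2t)·(-3,-1)).
General solution: C_1X_1 + C_2X_2.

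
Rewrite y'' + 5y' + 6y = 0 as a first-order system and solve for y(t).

y(t) = K_1e^(-2t) + K_2e^(-3t)

Let x_1 = y, x_2 = y'. Then x_1' = x_2 and x_2' = -6x_1 - 5x_2.
A = [[0,1],[-6,-5]]; det(A-λI) = λ^2 + 5λ + 6.
Eigenvalues λ = -2, -3 with eigenvectors (1,-2), (1,-3).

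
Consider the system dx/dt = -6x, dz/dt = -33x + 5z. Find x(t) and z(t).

x(t) = -K_1e^(-6t), z(t) = -3K_1e^(-6t) + K_2e^(5t)

Coefficient matrix A = [[-6, 0], [-33, 5]].
Characteristic polynomial det(A - λI) = λ^2 + λ - 30 = 0.
Eigenvalues λ = -6, 5.
For λ=-6: (A-λI) row 2 is [-33, 11], so an eigenvector is (-1, -3).
For λ=5: (A-λI) row 1 is [-11, 0], so an eigenvector is (0, 1).
General solution: K_1e^(-6t)(-1,-3) + K_2e^(5t)(0,1).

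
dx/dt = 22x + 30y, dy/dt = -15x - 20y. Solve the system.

x(t) = 3c_1e^(t)sin(3t) - c_1e^(t)cos(3t) - c_2e^(t)sin(3t) - 3c_2e^(t)cos(3t), y(t) = -2c_1e^(t)sin(3t) + c_1e^(t)cos(3t) + c_2e^(t)sin(3t) + 2c_2e^(t)cos(3t)

Coefficient matrix A = [[22, 30], [-15, -20]].
Characteristic polynomial det(A - λI) = λ^2 - 2λ + 10 = 0.
Eigenvalues λ = 1 ± 3i (complex conjugate pair).
For λ=1+3i: an eigenvector is (-1,1) - i(3,-2) = (-1 - 3i, 1 + 2i).
A real fundamental pair from Re and Im of e^((1+3i)t)v: X_1 = e^(t)(cos(3t)·(-1,1) + sin(3t)·(3,-2)), X_2 = e^(t)(sin(3t)·(-1,1) - cos(3t)·(3,-2)).
General solution: c_1X_1 + c_2X_2.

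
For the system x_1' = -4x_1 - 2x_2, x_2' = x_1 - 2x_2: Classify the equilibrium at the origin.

A = [[-4,-2],[1,-2]]; det(A-λI) = λ^2 + 6λ + 10.
λ = -3 ± i: negative real part.

stable spiral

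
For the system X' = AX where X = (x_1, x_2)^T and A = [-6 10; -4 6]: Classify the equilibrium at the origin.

center

A = [[-6,10],[-4,6]]; det(A-λI) = λ^2 + 4.
λ = 0 ± 2i: zero real part.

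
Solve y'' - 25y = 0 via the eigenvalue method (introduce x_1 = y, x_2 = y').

y(t) = C_1e^(-5t) + C_2e^(5t)

Let x_1 = y, x_2 = y'. Then x_1' = x_2 and x_2' = 25x_1.
A = [[0,1],[25,0]]; det(A-λI) = λ^2 - 25.
Eigenvalues λ = -5, 5 with eigenvectors (1,-5), (1,5).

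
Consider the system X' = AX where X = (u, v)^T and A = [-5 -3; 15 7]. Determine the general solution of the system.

u(t) = -c_1e^(t)cos(3t) - c_2e^(t)sin(3t), v(t) = -c_1e^(t)sin(3t) + 2c_1e^(t)cos(3t) + 2c_2e^(t)sin(3t) + c_2e^(t)cos(3t)

Coefficient matrix A = [[-5, -3], [15, 7]].
Characteristic polynomial det(A - λI) = λ^2 - 2λ + 10 = 0.
Eigenvalues λ = 1 ± 3i (complex conjugate pair).
For λ=1+3i: an eigenvector is (-1,2) - i(0,-1) = (-1, 2 + i).
A real fundamental pair from Re and Im of e^((1+3i)t)v: X_1 = e^(t)(cos(3t)·(-1,2) + sin(3t)·(0,-1)), X_2 = e^(t)(sin(3t)·(-1,2) - cos(3t)·(0,-1)).
General solution: c_1X_1 + c_2X_2.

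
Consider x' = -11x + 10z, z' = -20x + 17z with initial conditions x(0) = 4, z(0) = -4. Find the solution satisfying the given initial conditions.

Coefficient matrix A = [[-11, 10], [-20, 17]].
Characteristic polynomial det(A - λI) = λ^2 - 6λ + 13 = 0.
Eigenvalues λ = 3 ± 2i (complex conjugate pair).
For λ=3+2i: an eigenvector is (-1,-1) - i(2,3) = (-1 - 2i, -1 - 3i).
A real fundamental pair from Re and Im of e^((3+2i)t)v: X_1 = e^(3t)(cos(2t)·(-1,-1) + sin(2t)·(2,3)), X_2 = e^(3t)(sin(2t)·(-1,-1) - cos(2t)·(2,3)).
General solution: c_1X_1 + c_2X_2.
Applying x(0)=4, z(0)=-4 gives c_1=-20, c_2=8.

x(t) = -48e^(3t)sin(2t) + 4e^(3t)cos(2t), z(t) = -68e^(3t)sin(2t) - 4e^(3t)cos(2t)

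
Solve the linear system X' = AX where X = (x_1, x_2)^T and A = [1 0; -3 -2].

Coefficient matrix A = [[1, 0], [-3, -2]].
Characteristic polynomial det(A - λI) = λ^2 + λ - 2 = 0.
Eigenvalues λ = -2, 1.
For λ=-2: (A-λI) row 1 is [3, 0], so an eigenvector is (0, 1).
For λ=1: (A-λI) row 2 is [-3, -3], so an eigenvector is (1, -1).
General solution: K_1e^(-2t)(0,1) + K_2e^(t)(1,-1).

x_1(t) = K_2e^(t), x_2(t) = K_1e^(-2t) - K_2e^(t)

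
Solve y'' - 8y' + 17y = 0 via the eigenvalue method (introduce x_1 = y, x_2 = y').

Let x_1 = y, x_2 = y'. Then x_1' = x_2 and x_2' = -17x_1 + 8x_2.
A = [[0,1],[-17,8]]; det(A-λI) = λ^2 - 8λ + 17.
Eigenvalues λ = 4 ± i.

y(t) = c_1e^(4t)cos(t) + c_2e^(4t)sin(t)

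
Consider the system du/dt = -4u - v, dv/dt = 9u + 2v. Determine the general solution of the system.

u(t) = -K_1e^(-t) - K_2te^(-t) + K_2e^(-t), v(t) = 3K_1e^(-t) + 3K_2te^(-t) - 2K_2e^(-t)

Coefficient matrix A = [[-4, -1], [9, 2]].
Characteristic polynomial det(A - λI) = λ^2 + 2λ + 1 = 0.
Single eigenvalue λ = -1 with algebraic multiplicity 2.
Eigenvector v = (-1,3); generalized eigenvector w with (A-λI)w=v is (1,-2).
General solution: e^(-t)[K_1·v + K_2·(t·v + w)].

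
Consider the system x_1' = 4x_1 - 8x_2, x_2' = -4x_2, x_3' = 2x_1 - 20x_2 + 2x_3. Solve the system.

Coefficient matrix A = [[4, -8, 0], [0, -4, 0], [2, -20, 2]].
det(A - λI) = 0 gives eigenvalues λ = 4, 2, -4.
For λ=4: eigenvector (1,0,1).
For λ=2: eigenvector (0,0,1).
For λ=-4: eigenvector (1,1,3).
General solution: K_1e^(4t)(1,0,1) + K_2e^(2t)(0,0,1) + K_3e^(-4t)(1,1,3).

x_1(t) = K_1e^(4t) + K_3e^(-4t), x_2(t) = K_3e^(-4t), x_3(t) = K_1e^(4t) + K_2e^(2t) + 3K_3e^(-4t)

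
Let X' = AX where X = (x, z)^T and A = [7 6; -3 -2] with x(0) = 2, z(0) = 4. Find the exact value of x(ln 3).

942

A = [[7,6],[-3,-2]]; eigenvalues λ = 4, 1.
Eigenvectors: (2,-1) for λ=4, (1,-1) for λ=1.
From the initial condition, c_1 = 6, c_2 = -10.
x(ln 3) = (6)(3^4)(2) + (-10)(3^1)(1) = 942.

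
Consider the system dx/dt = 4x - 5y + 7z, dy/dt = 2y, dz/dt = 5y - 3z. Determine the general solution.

x(t) = C_1e^(-3t) + C_2e^(4t) - C_3e^(2t), y(t) = C_3e^(2t), z(t) = -C_1e^(-3t) + C_3e^(2t)

Coefficient matrix A = [[4, -5, 7], [0, 2, 0], [0, 5, -3]].
det(A - λI) = 0 gives eigenvalues λ = -3, 4, 2.
For λ=-3: eigenvector (1,0,-1).
For λ=4: eigenvector (1,0,0).
For λ=2: eigenvector (-1,1,1).
General solution: C_1e^(-3t)(1,0,-1) + C_2e^(4t)(1,0,0) + C_3e^(2t)(-1,1,1).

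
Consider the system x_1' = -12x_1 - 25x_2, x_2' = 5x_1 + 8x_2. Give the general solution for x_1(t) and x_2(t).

Coefficient matrix A = [[-12, -25], [5, 8]].
Characteristic polynomial det(A - λI) = λ^2 + 4λ + 29 = 0.
Eigenvalues λ = -2 ± 5i (complex conjugate pair).
For λ=-2+5i: an eigenvector is (1,0) - i(-2,1) = (1 + 2i, 0 - i).
A real fundamental pair from Re and Im of e^((-2+5i)t)v: X_1 = e^(-2t)(cos(5t)·(1,0) + sin(5t)·(-2,1)), X_2 = e^(-2t)(sin(5t)·(1,0) - cos(5t)·(-2,1)).
General solution: K_1X_1 + K_2X_2.

x_1(t) = -2K_1e^(-2t)sin(5t) + K_1e^(-2t)cos(5t) + K_2e^(-2t)sin(5t) + 2K_2e^(-2t)cos(5t), x_2(t) = K_1e^(-2t)sin(5t) - K_2e^(-2t)cos(5t)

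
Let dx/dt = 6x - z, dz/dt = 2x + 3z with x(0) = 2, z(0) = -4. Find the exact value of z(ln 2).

A = [[6,-1],[2,3]]; eigenvalues λ = 4, 5.
Eigenvectors: (-1,-2) for λ=4, (1,1) for λ=5.
From the initial condition, c_1 = 6, c_2 = 8.
z(ln 2) = (6)(2^4)(-2) + (8)(2^5)(1) = 64.

64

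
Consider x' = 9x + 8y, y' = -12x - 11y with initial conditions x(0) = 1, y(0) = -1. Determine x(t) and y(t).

x(t) = e^(t), y(t) = -e^(t)

Coefficient matrix A = [[9, 8], [-12, -11]].
Characteristic polynomial det(A - λI) = λ^2 + 2λ - 3 = 0.
Eigenvalues λ = -3, 1.
For λ=-3: (A-λI) row 1 is [12, 8], so an eigenvector is (-2, 3).
For λ=1: (A-λI) row 1 is [8, 8], so an eigenvector is (1, -1).
General solution: c_1e^(-3t)(-2,3) + c_2e^(t)(1,-1).
Applying x(0)=1, y(0)=-1 gives c_1=0, c_2=1.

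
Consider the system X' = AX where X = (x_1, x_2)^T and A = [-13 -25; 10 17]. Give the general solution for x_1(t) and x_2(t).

Coefficient matrix A = [[-13, -25], [10, 17]].
Characteristic polynomial det(A - λI) = λ^2 - 4λ + 29 = 0.
Eigenvalues λ = 2 ± 5i (complex conjugate pair).
For λ=2+5i: an eigenvector is (1,-1) - i(2,-1) = (1 - 2i, -1 + i).
A real fundamental pair from Re and Im of e^((2+5i)t)v: X_1 = e^(2t)(cos(5t)·(1,-1) + sin(5t)·(2,-1)), X_2 = e^(2t)(sin(5t)·(1,-1) - cos(5t)·(2,-1)).
General solution: c_1X_1 + c_2X_2.

x_1(t) = 2c_1e^(2t)sin(5t) + c_1e^(2t)cos(5t) + c_2e^(2t)sin(5t) - 2c_2e^(2t)cos(5t), x_2(t) = -c_1e^(2t)sin(5t) - c_1e^(2t)cos(5t) - c_2e^(2t)sin(5t) + c_2e^(2t)cos(5t)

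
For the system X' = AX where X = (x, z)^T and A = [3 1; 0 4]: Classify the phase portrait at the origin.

unstable node

A = [[3,1],[0,4]]; det(A-λI) = λ^2 - 7λ + 12.
λ = 3, 4: both positive.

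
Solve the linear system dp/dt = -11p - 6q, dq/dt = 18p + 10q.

p(t) = C_1e^(t) - 2C_2e^(-2t), q(t) = -2C_1e^(t) + 3C_2e^(-2t)

Coefficient matrix A = [[-11, -6], [18, 10]].
Characteristic polynomial det(A - λI) = λ^2 + λ - 2 = 0.
Eigenvalues λ = 1, -2.
For λ=1: (A-λI) row 1 is [-12, -6], so an eigenvector is (1, -2).
For λ=-2: (A-λI) row 1 is [-9, -6], so an eigenvector is (-2, 3).
General solution: C_1e^(t)(1,-2) + C_2e^(-2t)(-2,3).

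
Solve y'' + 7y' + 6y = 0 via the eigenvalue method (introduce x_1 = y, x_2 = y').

y(t) = c_1e^(-6t) + c_2e^(-t)

Let x_1 = y, x_2 = y'. Then x_1' = x_2 and x_2' = -6x_1 - 7x_2.
A = [[0,1],[-6,-7]]; det(A-λI) = λ^2 + 7λ + 6.
Eigenvalues λ = -6, -1 with eigenvectors (1,-6), (1,-1).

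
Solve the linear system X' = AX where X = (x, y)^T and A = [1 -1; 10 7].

Coefficient matrix A = [[1, -1], [10, 7]].
Characteristic polynomial det(A - λI) = λ^2 - 8λ + 17 = 0.
Eigenvalues λ = 4 ± i (complex conjugate pair).
For λ=4+i: an eigenvector is (1,-3) - i(0,1) = (1, -3 - i).
A real fundamental pair from Re and Im of e^((4+i)t)v: X_1 = e^(4t)(cos(t)·(1,-3) + sin(t)·(0,1)), X_2 = e^(4t)(sin(t)·(1,-3) - cos(t)·(0,1)).
General solution: C_1X_1 + C_2X_2.

x(t) = C_1e^(4t)cos(t) + C_2e^(4t)sin(t), y(t) = C_1e^(4t)sin(t) - 3C_1e^(4t)cos(t) - 3C_2e^(4t)sin(t) - C_2e^(4t)cos(t)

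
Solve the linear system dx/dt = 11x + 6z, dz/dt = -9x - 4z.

Coefficient matrix A = [[11, 6], [-9, -4]].
Characteristic polynomial det(A - λI) = λ^2 - 7λ + 10 = 0.
Eigenvalues λ = 5, 2.
For λ=5: (A-λI) row 1 is [6, 6], so an eigenvector is (-1, 1).
For λ=2: (A-λI) row 1 is [9, 6], so an eigenvector is (-2, 3).
General solution: K_1e^(5t)(-1,1) + K_2e^(2t)(-2,3).

x(t) = -K_1e^(5t) - 2K_2e^(2t), z(t) = K_1e^(5t) + 3K_2e^(2t)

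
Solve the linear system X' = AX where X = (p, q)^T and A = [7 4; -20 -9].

p(t) = -K_1e^(-t)sin(4t) + K_2e^(-t)cos(4t), q(t) = 2K_1e^(-t)sin(4t) - K_1e^(-t)cos(4t) - K_2e^(-t)sin(4t) - 2K_2e^(-t)cos(4t)

Coefficient matrix A = [[7, 4], [-20, -9]].
Characteristic polynomial det(A - λI) = λ^2 + 2λ + 17 = 0.
Eigenvalues λ = -1 ± 4i (complex conjugate pair).
For λ=-1+4i: an eigenvector is (0,-1) - i(-1,2) = (0 + i, -1 - 2i).
A real fundamental pair from Re and Im of e^((-1+4i)t)v: X_1 = e^(-t)(cos(4t)·(0,-1) + sin(4t)·(-1,2)), X_2 = e^(-t)(sin(4t)·(0,-1) - cos(4t)·(-1,2)).
General solution: K_1X_1 + K_2X_2.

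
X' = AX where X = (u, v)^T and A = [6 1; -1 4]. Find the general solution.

Coefficient matrix A = [[6, 1], [-1, 4]].
Characteristic polynomial det(A - λI) = λ^2 - 10λ + 25 = 0.
Single eigenvalue λ = 5 with algebraic multiplicity 2.
Eigenvector v = (1,-1); generalized eigenvector w with (A-λI)w=v is (1,0).
General solution: e^(5t)[K_1·v + K_2·(t·v + w)].

u(t) = K_1e^(5t) + K_2te^(5t) + K_2e^(5t), v(t) = -K_1e^(5t) - K_2te^(5t)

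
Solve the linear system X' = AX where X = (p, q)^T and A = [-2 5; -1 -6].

p(t) = 2C_1e^(-4t)sin(t) + C_1e^(-4t)cos(t) + C_2e^(-4t)sin(t) - 2C_2e^(-4t)cos(t), q(t) = -C_1e^(-4t)sin(t) + C_2e^(-4t)cos(t)

Coefficient matrix A = [[-2, 5], [-1, -6]].
Characteristic polynomial det(A - λI) = λ^2 + 8λ + 17 = 0.
Eigenvalues λ = -4 ± i (complex conjugate pair).
For λ=-4+i: an eigenvector is (1,0) - i(2,-1) = (1 - 2i, 0 + i).
A real fundamental pair from Re and Im of e^((-4+i)t)v: X_1 = e^(-4t)(cos(t)·(1,0) + sin(t)·(2,-1)), X_2 = e^(-4t)(sin(t)·(1,0) - cos(t)·(2,-1)).
General solution: C_1X_1 + C_2X_2.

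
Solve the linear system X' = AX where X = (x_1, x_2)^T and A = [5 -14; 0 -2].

Coefficient matrix A = [[5, -14], [0, -2]].
Characteristic polynomial det(A - λI) = λ^2 - 3λ - 10 = 0.
Eigenvalues λ = 5, -2.
For λ=5: (A-λI) row 1 is [0, -14], so an eigenvector is (-1, 0).
For λ=-2: (A-λI) row 1 is [7, -14], so an eigenvector is (2, 1).
General solution: c_1e^(5t)(-1,0) + c_2e^(-2t)(2,1).

x_1(t) = -c_1e^(5t) + 2c_2e^(-2t), x_2(t) = c_2e^(-2t)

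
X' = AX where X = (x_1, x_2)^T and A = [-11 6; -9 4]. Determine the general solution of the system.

x_1(t) = 2c_1e^(-2t) - c_2e^(-5t), x_2(t) = 3c_1e^(-2t) - c_2e^(-5t)

Coefficient matrix A = [[-11, 6], [-9, 4]].
Characteristic polynomial det(A - λI) = λ^2 + 7λ + 10 = 0.
Eigenvalues λ = -2, -5.
For λ=-2: (A-λI) row 1 is [-9, 6], so an eigenvector is (2, 3).
For λ=-5: (A-λI) row 1 is [-6, 6], so an eigenvector is (-1, -1).
General solution: c_1e^(-2t)(2,3) + c_2e^(-5t)(-1,-1).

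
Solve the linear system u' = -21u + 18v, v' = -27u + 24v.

u(t) = -C_1e^(-3t) - 2C_2e^(6t), v(t) = -C_1e^(-3t) - 3C_2e^(6t)

Coefficient matrix A = [[-21, 18], [-27, 24]].
Characteristic polynomial det(A - λI) = λ^2 - 3λ - 18 = 0.
Eigenvalues λ = -3, 6.
For λ=-3: (A-λI) row 1 is [-18, 18], so an eigenvector is (-1, -1).
For λ=6: (A-λI) row 1 is [-27, 18], so an eigenvector is (-2, -3).
General solution: C_1e^(-3t)(-1,-1) + C_2e^(6t)(-2,-3).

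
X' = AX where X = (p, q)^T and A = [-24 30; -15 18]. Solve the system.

Coefficient matrix A = [[-24, 30], [-15, 18]].
Characteristic polynomial det(A - λI) = λ^2 + 6λ + 18 = 0.
Eigenvalues λ = -3 ± 3i (complex conjugate pair).
For λ=-3+3i: an eigenvector is (-3,-2) - i(1,1) = (-3 - i, -2 - i).
A real fundamental pair from Re and Im of e^((-3+3i)t)v: X_1 = e^(-3t)(cos(3t)·(-3,-2) + sin(3t)·(1,1)), X_2 = e^(-3t)(sin(3t)·(-3,-2) - cos(3t)·(1,1)).
General solution: K_1X_1 + K_2X_2.

p(t) = K_1e^(-3t)sin(3t) - 3K_1e^(-3t)cos(3t) - 3K_2e^(-3t)sin(3t) - K_2e^(-3t)cos(3t), q(t) = K_1e^(-3t)sin(3t) - 2K_1e^(-3t)cos(3t) - 2K_2e^(-3t)sin(3t) - K_2e^(-3t)cos(3t)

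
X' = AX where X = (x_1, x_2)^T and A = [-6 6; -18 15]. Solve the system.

x_1(t) = -2C_1e^(3t) + C_2e^(6t), x_2(t) = -3C_1e^(3t) + 2C_2e^(6t)

Coefficient matrix A = [[-6, 6], [-18, 15]].
Characteristic polynomial det(A - λI) = λ^2 - 9λ + 18 = 0.
Eigenvalues λ = 3, 6.
For λ=3: (A-λI) row 1 is [-9, 6], so an eigenvector is (-2, -3).
For λ=6: (A-λI) row 1 is [-12, 6], so an eigenvector is (1, 2).
General solution: C_1e^(3t)(-2,-3) + C_2e^(6t)(1,2).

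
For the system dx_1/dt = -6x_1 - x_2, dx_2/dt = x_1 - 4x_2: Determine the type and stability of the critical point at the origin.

A = [[-6,-1],[1,-4]]; det(A-λI) = λ^2 + 10λ + 25.
repeated λ = -5 with a single eigenvector.

stable improper node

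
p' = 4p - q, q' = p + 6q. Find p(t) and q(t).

p(t) = -K_1e^(5t) - K_2te^(5t) + K_2e^(5t), q(t) = K_1e^(5t) + K_2te^(5t)

Coefficient matrix A = [[4, -1], [1, 6]].
Characteristic polynomial det(A - λI) = λ^2 - 10λ + 25 = 0.
Single eigenvalue λ = 5 with algebraic multiplicity 2.
Eigenvector v = (-1,1); generalized eigenvector w with (A-λI)w=v is (1,0).
General solution: e^(5t)[K_1·v + K_2·(t·v + w)].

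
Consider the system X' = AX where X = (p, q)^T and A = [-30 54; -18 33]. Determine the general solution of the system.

p(t) = -2c_1e^(-3t) + 3c_2e^(6t), q(t) = -c_1e^(-3t) + 2c_2e^(6t)

Coefficient matrix A = [[-30, 54], [-18, 33]].
Characteristic polynomial det(A - λI) = λ^2 - 3λ - 18 = 0.
Eigenvalues λ = -3, 6.
For λ=-3: (A-λI) row 1 is [-27, 54], so an eigenvector is (-2, -1).
For λ=6: (A-λI) row 1 is [-36, 54], so an eigenvector is (3, 2).
General solution: c_1e^(-3t)(-2,-1) + c_2e^(6t)(3,2).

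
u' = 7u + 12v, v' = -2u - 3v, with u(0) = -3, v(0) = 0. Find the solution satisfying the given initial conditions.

Coefficient matrix A = [[7, 12], [-2, -3]].
Characteristic polynomial det(A - λI) = λ^2 - 4λ + 3 = 0.
Eigenvalues λ = 1, 3.
For λ=1: (A-λI) row 1 is [6, 12], so an eigenvector is (2, -1).
For λ=3: (A-λI) row 1 is [4, 12], so an eigenvector is (3, -1).
General solution: K_1e^(t)(2,-1) + K_2e^(3t)(3,-1).
Applying u(0)=-3, v(0)=0 gives K_1=3, K_2=-3.

u(t) = -9e^(3t) + 6e^(t), v(t) = 3e^(3t) - 3e^(t)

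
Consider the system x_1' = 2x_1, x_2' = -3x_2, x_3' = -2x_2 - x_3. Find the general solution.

x_1(t) = K_3e^(2t), x_2(t) = K_2e^(-3t), x_3(t) = K_1e^(-t) + K_2e^(-3t)

Coefficient matrix A = [[2, 0, 0], [0, -3, 0], [0, -2, -1]].
det(A - λI) = 0 gives eigenvalues λ = -1, -3, 2.
For λ=-1: eigenvector (0,0,1).
For λ=-3: eigenvector (0,1,1).
For λ=2: eigenvector (1,0,0).
General solution: K_1e^(-t)(0,0,1) + K_2e^(-3t)(0,1,1) + K_3e^(2t)(1,0,0).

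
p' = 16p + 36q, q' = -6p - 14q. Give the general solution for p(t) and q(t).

p(t) = -2c_1e^(-2t) + 3c_2e^(4t), q(t) = c_1e^(-2t) - c_2e^(4t)

Coefficient matrix A = [[16, 36], [-6, -14]].
Characteristic polynomial det(A - λI) = λ^2 - 2λ - 8 = 0.
Eigenvalues λ = -2, 4.
For λ=-2: (A-λI) row 1 is [18, 36], so an eigenvector is (-2, 1).
For λ=4: (A-λI) row 1 is [12, 36], so an eigenvector is (3, -1).
General solution: c_1e^(-2t)(-2,1) + c_2e^(4t)(3,-1).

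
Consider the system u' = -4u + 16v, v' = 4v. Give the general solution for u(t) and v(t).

Coefficient matrix A = [[-4, 16], [0, 4]].
Characteristic polynomial det(A - λI) = λ^2 - 16 = 0.
Eigenvalues λ = -4, 4.
For λ=-4: (A-λI) row 1 is [0, 16], so an eigenvector is (1, 0).
For λ=4: (A-λI) row 1 is [-8, 16], so an eigenvector is (2, 1).
General solution: K_1e^(-4t)(1,0) + K_2e^(4t)(2,1).

u(t) = K_1e^(-4t) + 2K_2e^(4t), v(t) = K_2e^(4t)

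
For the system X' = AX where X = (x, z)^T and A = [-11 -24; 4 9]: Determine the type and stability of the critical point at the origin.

saddle

A = [[-11,-24],[4,9]]; det(A-λI) = λ^2 + 2λ - 3.
λ = -3, 1: opposite signs.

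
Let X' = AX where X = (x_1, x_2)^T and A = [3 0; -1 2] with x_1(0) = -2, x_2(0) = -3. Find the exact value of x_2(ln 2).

A = [[3,0],[-1,2]]; eigenvalues λ = 2, 3.
Eigenvectors: (0,1) for λ=2, (-1,1) for λ=3.
From the initial condition, c_1 = -5, c_2 = 2.
x_2(ln 2) = (-5)(2^2)(1) + (2)(2^3)(1) = -4.

-4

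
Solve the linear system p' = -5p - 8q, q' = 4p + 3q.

Coefficient matrix A = [[-5, -8], [4, 3]].
Characteristic polynomial det(A - λI) = λ^2 + 2λ + 17 = 0.
Eigenvalues λ = -1 ± 4i (complex conjugate pair).
For λ=-1+4i: an eigenvector is (1,0) - i(-1,1) = (1 + i, 0 - i).
A real fundamental pair from Re and Im of e^((-1+4i)t)v: X_1 = e^(-t)(cos(4t)·(1,0) + sin(4t)·(-1,1)), X_2 = e^(-t)(sin(4t)·(1,0) - cos(4t)·(-1,1)).
General solution: c_1X_1 + c_2X_2.

p(t) = -c_1e^(-t)sin(4t) + c_1e^(-t)cos(4t) + c_2e^(-t)sin(4t) + c_2e^(-t)cos(4t), q(t) = c_1e^(-t)sin(4t) - c_2e^(-t)cos(4t)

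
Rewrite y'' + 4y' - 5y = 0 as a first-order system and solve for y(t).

Let x_1 = y, x_2 = y'. Then x_1' = x_2 and x_2' = 5x_1 - 4x_2.
A = [[0,1],[5,-4]]; det(A-λI) = λ^2 + 4λ - 5.
Eigenvalues λ = -5, 1 with eigenvectors (1,-5), (1,1).

y(t) = C_1e^(-5t) + C_2e^(t)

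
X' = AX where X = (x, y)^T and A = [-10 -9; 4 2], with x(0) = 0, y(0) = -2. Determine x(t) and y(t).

Coefficient matrix A = [[-10, -9], [4, 2]].
Characteristic polynomial det(A - λI) = λ^2 + 8λ + 16 = 0.
Single eigenvalue λ = -4 with algebraic multiplicity 2.
Eigenvector v = (-3,2); generalized eigenvector w with (A-λI)w=v is (-1,1).
General solution: e^(-4t)[K_1·v + K_2·(t·v + w)].
Applying x(0)=0, y(0)=-2 gives K_1=2, K_2=-6.

x(t) = 18te^(-4t), y(t) = -12te^(-4t) - 2e^(-4t)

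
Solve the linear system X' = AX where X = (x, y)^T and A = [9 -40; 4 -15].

Coefficient matrix A = [[9, -40], [4, -15]].
Characteristic polynomial det(A - λI) = λ^2 + 6λ + 25 = 0.
Eigenvalues λ = -3 ± 4i (complex conjugate pair).
For λ=-3+4i: an eigenvector is (-1,0) - i(-3,-1) = (-1 + 3i, 0 + i).
A real fundamental pair from Re and Im of e^((-3+4i)t)v: X_1 = e^(-3t)(cos(4t)·(-1,0) + sin(4t)·(-3,-1)), X_2 = e^(-3t)(sin(4t)·(-1,0) - cos(4t)·(-3,-1)).
General solution: C_1X_1 + C_2X_2.

x(t) = -3C_1e^(-3t)sin(4t) - C_1e^(-3t)cos(4t) - C_2e^(-3t)sin(4t) + 3C_2e^(-3t)cos(4t), y(t) = -C_1e^(-3t)sin(4t) + C_2e^(-3t)cos(4t)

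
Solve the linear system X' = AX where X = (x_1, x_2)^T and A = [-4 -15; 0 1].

x_1(t) = 3c_1e^(t) + c_2e^(-4t), x_2(t) = -c_1e^(t)

Coefficient matrix A = [[-4, -15], [0, 1]].
Characteristic polynomial det(A - λI) = λ^2 + 3λ - 4 = 0.
Eigenvalues λ = 1, -4.
For λ=1: (A-λI) row 1 is [-5, -15], so an eigenvector is (3, -1).
For λ=-4: (A-λI) row 1 is [0, -15], so an eigenvector is (1, 0).
General solution: c_1e^(t)(3,-1) + c_2e^(-4t)(1,0).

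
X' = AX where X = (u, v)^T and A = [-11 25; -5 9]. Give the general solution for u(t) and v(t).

Coefficient matrix A = [[-11, 25], [-5, 9]].
Characteristic polynomial det(A - λI) = λ^2 + 2λ + 26 = 0.
Eigenvalues λ = -1 ± 5i (complex conjugate pair).
For λ=-1+5i: an eigenvector is (-1,0) - i(2,1) = (-1 - 2i, 0 - i).
A real fundamental pair from Re and Im of e^((-1+5i)t)v: X_1 = e^(-t)(cos(5t)·(-1,0) + sin(5t)·(2,1)), X_2 = e^(-t)(sin(5t)·(-1,0) - cos(5t)·(2,1)).
General solution: K_1X_1 + K_2X_2.

u(t) = 2K_1e^(-t)sin(5t) - K_1e^(-t)cos(5t) - K_2e^(-t)sin(5t) - 2K_2e^(-t)cos(5t), v(t) = K_1e^(-t)sin(5t) - K_2e^(-t)cos(5t)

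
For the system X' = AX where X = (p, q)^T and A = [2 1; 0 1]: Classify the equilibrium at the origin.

unstable node

A = [[2,1],[0,1]]; det(A-λI) = λ^2 - 3λ + 2.
λ = 1, 2: both positive.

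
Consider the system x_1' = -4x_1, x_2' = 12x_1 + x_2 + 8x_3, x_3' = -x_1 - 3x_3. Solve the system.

Coefficient matrix A = [[-4, 0, 0], [12, 1, 8], [-1, 0, -3]].
det(A - λI) = 0 gives eigenvalues λ = 1, -4, -3.
For λ=1: eigenvector (0,1,0).
For λ=-4: eigenvector (1,-4,1).
For λ=-3: eigenvector (0,-2,1).
General solution: c_1e^(t)(0,1,0) + c_2e^(-4t)(1,-4,1) + c_3e^(-3t)(0,-2,1).

x_1(t) = c_2e^(-4t), x_2(t) = c_1e^(t) - 4c_2e^(-4t) - 2c_3e^(-3t), x_3(t) = c_2e^(-4t) + c_3e^(-3t)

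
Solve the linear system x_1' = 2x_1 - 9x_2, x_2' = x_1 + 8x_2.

x_1(t) = -3K_1e^(5t) - 3K_2te^(5t) + K_2e^(5t), x_2(t) = K_1e^(5t) + K_2te^(5t)

Coefficient matrix A = [[2, -9], [1, 8]].
Characteristic polynomial det(A - λI) = λ^2 - 10λ + 25 = 0.
Single eigenvalue λ = 5 with algebraic multiplicity 2.
Eigenvector v = (-3,1); generalized eigenvector w with (A-λI)w=v is (1,0).
General solution: e^(5t)[K_1·v + K_2·(t·v + w)].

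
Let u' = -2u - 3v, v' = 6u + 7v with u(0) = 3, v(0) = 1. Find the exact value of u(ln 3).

-303

A = [[-2,-3],[6,7]]; eigenvalues λ = 4, 1.
Eigenvectors: (1,-2) for λ=4, (-1,1) for λ=1.
From the initial condition, c_1 = -4, c_2 = -7.
u(ln 3) = (-4)(3^4)(1) + (-7)(3^1)(-1) = -303.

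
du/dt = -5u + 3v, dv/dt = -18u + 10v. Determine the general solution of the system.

u(t) = K_1e^(t) - K_2e^(4t), v(t) = 2K_1e^(t) - 3K_2e^(4t)

Coefficient matrix A = [[-5, 3], [-18, 10]].
Characteristic polynomial det(A - λI) = λ^2 - 5λ + 4 = 0.
Eigenvalues λ = 1, 4.
For λ=1: (A-λI) row 1 is [-6, 3], so an eigenvector is (1, 2).
For λ=4: (A-λI) row 1 is [-9, 3], so an eigenvector is (-1, -3).
General solution: K_1e^(t)(1,2) + K_2e^(4t)(-1,-3).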